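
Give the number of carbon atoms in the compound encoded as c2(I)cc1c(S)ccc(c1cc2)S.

10

The symbol for carbon appears 10 times in the SMILES. Lowercase c denotes aromatic carbon and counts toward C.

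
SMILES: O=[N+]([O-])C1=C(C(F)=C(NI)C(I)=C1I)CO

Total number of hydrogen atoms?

4

Hydrogens are implicit in SMILES; fill each atom to its normal valence:
  6 × C (aromatic): no H
  3 × I: no H
  1 × C: 2 H
  1 × F: no H
  1 × N: 1 H
  1 × N (charge +1): no H
  1 × O: 1 H
  1 × O: no H
  1 × O (charge -1): no H
  Total hydrogens = 4.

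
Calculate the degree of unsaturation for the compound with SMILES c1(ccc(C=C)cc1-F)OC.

5

Molecular formula from the SMILES: C9H9FO.
DoU = (2C + 2 + N − H − X)/2 = (2·9 + 2 + 0 − 9 − 1)/2 = 10/2 = 5.
(Structurally: 1 ring(s) + 4 π bond(s) = 5.)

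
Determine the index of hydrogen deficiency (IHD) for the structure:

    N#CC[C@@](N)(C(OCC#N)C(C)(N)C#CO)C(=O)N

Molecular formula from the SMILES: C11H15N5O3.
DoU = (2C + 2 + N − H − X)/2 = (2·11 + 2 + 5 − 15 − 0)/2 = 14/2 = 7.
(Structurally: 0 ring(s) + 7 π bond(s) = 7.)

7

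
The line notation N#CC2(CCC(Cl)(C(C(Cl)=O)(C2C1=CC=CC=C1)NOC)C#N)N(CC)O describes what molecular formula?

Heavy atoms from the SMILES: 18 C, 2 Cl, 4 N, 3 O.
Implicit hydrogens by atom environment:
  6 × C: no H
  5 × C (aromatic): 1 H each → 5
  3 × C: 2 H each → 6
  3 × N: no H
  2 × C: 3 H each → 6
  2 × Cl: no H
  2 × O: no H
  1 × C: 1 H
  1 × C (aromatic): no H
  1 × N: 1 H
  1 × O: 1 H
  Total hydrogens = 20.
Molecular formula: C18H20Cl2N4O3

C18H20Cl2N4O3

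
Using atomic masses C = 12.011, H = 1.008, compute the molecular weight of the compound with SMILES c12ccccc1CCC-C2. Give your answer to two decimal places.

Molecular formula: C10H12.
M = 10×12.011 + 12×1.008 = 132.21 g/mol.

132.21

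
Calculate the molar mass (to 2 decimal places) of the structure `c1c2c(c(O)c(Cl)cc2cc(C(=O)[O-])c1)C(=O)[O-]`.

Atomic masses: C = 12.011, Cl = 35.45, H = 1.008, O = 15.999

264.62

Molecular formula: [C12H5ClO5]2-.
M = 12×12.011 + 1×35.45 + 5×1.008 + 5×15.999 = 264.62 g/mol.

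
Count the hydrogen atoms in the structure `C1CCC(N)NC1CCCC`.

20

Hydrogens are implicit in SMILES; fill each atom to its normal valence:
  6 × C: 2 H each → 12
  2 × C: 1 H each → 2
  1 × C: 3 H
  1 × N: 2 H
  1 × N: 1 H
  Total hydrogens = 20.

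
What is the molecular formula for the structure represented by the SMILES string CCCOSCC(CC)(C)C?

Heavy atoms from the SMILES: 9 C, 1 O, 1 S.
Implicit hydrogens by atom environment:
  4 × C: 3 H each → 12
  4 × C: 2 H each → 8
  1 × C: no H
  1 × O: no H
  1 × S: no H
  Total hydrogens = 20.
Molecular formula: C9H20OS

C9H20OS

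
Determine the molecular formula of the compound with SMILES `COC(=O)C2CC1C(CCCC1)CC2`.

C12H20O2

Heavy atoms from the SMILES: 12 C, 2 O.
Implicit hydrogens by atom environment:
  7 × C: 2 H each → 14
  3 × C: 1 H each → 3
  2 × O: no H
  1 × C: 3 H
  1 × C: no H
  Total hydrogens = 20.
Molecular formula: C12H20O2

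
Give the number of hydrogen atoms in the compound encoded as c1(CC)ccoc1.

Hydrogens are implicit in SMILES; fill each atom to its normal valence:
  3 × C (aromatic): 1 H each → 3
  1 × C: 3 H
  1 × C: 2 H
  1 × C (aromatic): no H
  1 × O (aromatic): no H
  Total hydrogens = 8.

8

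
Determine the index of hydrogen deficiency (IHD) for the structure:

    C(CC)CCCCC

0

Molecular formula from the SMILES: C8H18.
DoU = (2C + 2 + N − H − X)/2 = (2·8 + 2 + 0 − 18 − 0)/2 = 0/2 = 0.
(Structurally: 0 ring(s) + 0 π bond(s) = 0.)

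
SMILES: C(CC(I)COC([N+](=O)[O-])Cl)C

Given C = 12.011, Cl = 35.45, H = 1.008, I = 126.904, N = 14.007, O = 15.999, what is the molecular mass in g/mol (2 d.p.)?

307.51

Molecular formula: C6H11ClINO3.
M = 6×12.011 + 1×35.45 + 11×1.008 + 1×126.904 + 1×14.007 + 3×15.999 = 307.51 g/mol.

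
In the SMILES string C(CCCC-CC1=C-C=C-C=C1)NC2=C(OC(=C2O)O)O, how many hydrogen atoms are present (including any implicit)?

21

Hydrogens are implicit in SMILES; fill each atom to its normal valence:
  6 × C: 2 H each → 12
  5 × C (aromatic): 1 H each → 5
  5 × C (aromatic): no H
  3 × O: 1 H each → 3
  1 × N: 1 H
  1 × O (aromatic): no H
  Total hydrogens = 21.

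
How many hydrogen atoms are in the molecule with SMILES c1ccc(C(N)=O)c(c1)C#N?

Hydrogens are implicit in SMILES; fill each atom to its normal valence:
  4 × C (aromatic): 1 H each → 4
  2 × C (aromatic): no H
  2 × C: no H
  1 × N: 2 H
  1 × N: no H
  1 × O: no H
  Total hydrogens = 6.

6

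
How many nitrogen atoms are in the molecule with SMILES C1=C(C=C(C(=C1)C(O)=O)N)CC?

The symbol for nitrogen appears 1 time in the SMILES.

1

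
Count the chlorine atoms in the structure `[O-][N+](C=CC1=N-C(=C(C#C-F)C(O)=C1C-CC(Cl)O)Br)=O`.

The symbol for chlorine appears 1 time in the SMILES.

1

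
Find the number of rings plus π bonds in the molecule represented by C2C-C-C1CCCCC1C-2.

2

Molecular formula from the SMILES: C10H18.
DoU = (2C + 2 + N − H − X)/2 = (2·10 + 2 + 0 − 18 − 0)/2 = 4/2 = 2.
(Structurally: 2 ring(s) + 0 π bond(s) = 2.)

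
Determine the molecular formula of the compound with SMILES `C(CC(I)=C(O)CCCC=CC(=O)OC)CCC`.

C14H23IO3

Heavy atoms from the SMILES: 14 C, 1 I, 3 O.
Implicit hydrogens by atom environment:
  7 × C: 2 H each → 14
  3 × C: no H
  2 × C: 3 H each → 6
  2 × C: 1 H each → 2
  2 × O: no H
  1 × I: no H
  1 × O: 1 H
  Total hydrogens = 23.
Molecular formula: C14H23IO3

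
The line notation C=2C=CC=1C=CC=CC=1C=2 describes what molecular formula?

Heavy atoms from the SMILES: 10 C.
Implicit hydrogens by atom environment:
  8 × C (aromatic): 1 H each → 8
  2 × C (aromatic): no H
  Total hydrogens = 8.
Molecular formula: C10H8

C10H8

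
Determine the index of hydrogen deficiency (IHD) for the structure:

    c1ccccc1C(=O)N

Molecular formula from the SMILES: C7H7NO.
DoU = (2C + 2 + N − H − X)/2 = (2·7 + 2 + 1 − 7 − 0)/2 = 10/2 = 5.
(Structurally: 1 ring(s) + 4 π bond(s) = 5.)

5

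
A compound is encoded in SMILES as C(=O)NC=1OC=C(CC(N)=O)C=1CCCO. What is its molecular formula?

C10H14N2O4

Heavy atoms from the SMILES: 10 C, 2 N, 4 O.
Implicit hydrogens by atom environment:
  4 × C: 2 H each → 8
  3 × C (aromatic): no H
  2 × O: no H
  1 × C (aromatic): 1 H
  1 × C: 1 H
  1 × C: no H
  1 × N: 2 H
  1 × N: 1 H
  1 × O: 1 H
  1 × O (aromatic): no H
  Total hydrogens = 14.
Molecular formula: C10H14N2O4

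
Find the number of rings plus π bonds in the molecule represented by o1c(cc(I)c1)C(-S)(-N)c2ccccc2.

7

Molecular formula from the SMILES: C11H10INOS.
DoU = (2C + 2 + N − H − X)/2 = (2·11 + 2 + 1 − 10 − 1)/2 = 14/2 = 7.
(Structurally: 2 ring(s) + 5 π bond(s) = 7.)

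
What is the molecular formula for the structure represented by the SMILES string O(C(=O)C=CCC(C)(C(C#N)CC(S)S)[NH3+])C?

Heavy atoms from the SMILES: 11 C, 2 N, 2 O, 2 S.
Implicit hydrogens by atom environment:
  4 × C: 1 H each → 4
  3 × C: no H
  2 × C: 3 H each → 6
  2 × C: 2 H each → 4
  2 × O: no H
  2 × S: 1 H each → 2
  1 × N (charge +1): 3 H
  1 × N: no H
  Total hydrogens = 19.
Net charge +1.
Molecular formula: C11H19N2O2S2+

C11H19N2O2S2+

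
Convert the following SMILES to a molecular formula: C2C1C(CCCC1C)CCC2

Heavy atoms from the SMILES: 11 C.
Implicit hydrogens by atom environment:
  7 × C: 2 H each → 14
  3 × C: 1 H each → 3
  1 × C: 3 H
  Total hydrogens = 20.
Molecular formula: C11H20

C11H20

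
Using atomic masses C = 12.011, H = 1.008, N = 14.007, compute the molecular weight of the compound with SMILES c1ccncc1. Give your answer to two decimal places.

79.10

Molecular formula: C5H5N.
M = 5×12.011 + 5×1.008 + 1×14.007 = 79.10 g/mol.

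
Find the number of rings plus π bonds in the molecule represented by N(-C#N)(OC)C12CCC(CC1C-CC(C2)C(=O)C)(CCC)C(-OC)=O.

Molecular formula from the SMILES: C19H30N2O4.
DoU = (2C + 2 + N − H − X)/2 = (2·19 + 2 + 2 − 30 − 0)/2 = 12/2 = 6.
(Structurally: 2 ring(s) + 4 π bond(s) = 6.)

6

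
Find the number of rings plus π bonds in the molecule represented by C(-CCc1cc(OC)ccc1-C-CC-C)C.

4

Molecular formula from the SMILES: C15H24O.
DoU = (2C + 2 + N − H − X)/2 = (2·15 + 2 + 0 − 24 − 0)/2 = 8/2 = 4.
(Structurally: 1 ring(s) + 3 π bond(s) = 4.)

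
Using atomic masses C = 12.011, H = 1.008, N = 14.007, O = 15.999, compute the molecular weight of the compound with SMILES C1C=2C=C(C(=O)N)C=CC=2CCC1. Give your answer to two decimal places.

175.23

Molecular formula: C11H13NO.
M = 11×12.011 + 13×1.008 + 1×14.007 + 1×15.999 = 175.23 g/mol.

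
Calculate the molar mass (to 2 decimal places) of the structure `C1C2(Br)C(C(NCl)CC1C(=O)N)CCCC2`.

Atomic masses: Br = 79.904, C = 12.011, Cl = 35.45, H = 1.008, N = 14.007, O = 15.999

Molecular formula: C11H18BrClN2O.
M = 1×79.904 + 11×12.011 + 1×35.45 + 18×1.008 + 2×14.007 + 1×15.999 = 309.63 g/mol.

309.63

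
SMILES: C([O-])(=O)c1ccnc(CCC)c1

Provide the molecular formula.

Heavy atoms from the SMILES: 9 C, 1 N, 2 O.
Implicit hydrogens by atom environment:
  3 × C (aromatic): 1 H each → 3
  2 × C: 2 H each → 4
  2 × C (aromatic): no H
  1 × C: 3 H
  1 × C: no H
  1 × N (aromatic): no H
  1 × O: no H
  1 × O (charge -1): no H
  Total hydrogens = 10.
Net charge -1.
Molecular formula: C9H10NO2-

C9H10NO2-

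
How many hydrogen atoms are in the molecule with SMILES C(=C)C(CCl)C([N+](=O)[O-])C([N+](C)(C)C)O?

Hydrogens are implicit in SMILES; fill each atom to its normal valence:
  4 × C: 1 H each → 4
  3 × C: 3 H each → 9
  2 × C: 2 H each → 4
  2 × N (charge +1): no H
  1 × Cl: no H
  1 × O: 1 H
  1 × O: no H
  1 × O (charge -1): no H
  Total hydrogens = 18.

18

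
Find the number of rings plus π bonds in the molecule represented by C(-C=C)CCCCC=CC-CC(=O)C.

Molecular formula from the SMILES: C13H22O.
DoU = (2C + 2 + N − H − X)/2 = (2·13 + 2 + 0 − 22 − 0)/2 = 6/2 = 3.
(Structurally: 0 ring(s) + 3 π bond(s) = 3.)

3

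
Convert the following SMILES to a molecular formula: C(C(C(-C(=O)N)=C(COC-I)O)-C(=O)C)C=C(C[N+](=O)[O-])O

Heavy atoms from the SMILES: 12 C, 1 I, 2 N, 7 O.
Implicit hydrogens by atom environment:
  5 × C: no H
  4 × C: 2 H each → 8
  4 × O: no H
  2 × C: 1 H each → 2
  2 × O: 1 H each → 2
  1 × C: 3 H
  1 × I: no H
  1 × N: 2 H
  1 × N (charge +1): no H
  1 × O (charge -1): no H
  Total hydrogens = 17.
Molecular formula: C12H17IN2O7

C12H17IN2O7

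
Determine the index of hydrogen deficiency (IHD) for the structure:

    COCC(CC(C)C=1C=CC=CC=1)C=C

5

Molecular formula from the SMILES: C14H20O.
DoU = (2C + 2 + N − H − X)/2 = (2·14 + 2 + 0 − 20 − 0)/2 = 10/2 = 5.
(Structurally: 1 ring(s) + 4 π bond(s) = 5.)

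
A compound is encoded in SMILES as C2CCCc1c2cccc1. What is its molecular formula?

Heavy atoms from the SMILES: 10 C.
Implicit hydrogens by atom environment:
  4 × C: 2 H each → 8
  4 × C (aromatic): 1 H each → 4
  2 × C (aromatic): no H
  Total hydrogens = 12.
Molecular formula: C10H12

C10H12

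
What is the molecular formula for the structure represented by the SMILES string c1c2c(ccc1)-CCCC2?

C10H12

Heavy atoms from the SMILES: 10 C.
Implicit hydrogens by atom environment:
  4 × C: 2 H each → 8
  4 × C (aromatic): 1 H each → 4
  2 × C (aromatic): no H
  Total hydrogens = 12.
Molecular formula: C10H12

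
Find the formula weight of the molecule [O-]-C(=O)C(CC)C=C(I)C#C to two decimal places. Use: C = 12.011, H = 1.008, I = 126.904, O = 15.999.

Molecular formula: C8H8IO2-.
M = 8×12.011 + 8×1.008 + 1×126.904 + 2×15.999 = 263.05 g/mol.

263.05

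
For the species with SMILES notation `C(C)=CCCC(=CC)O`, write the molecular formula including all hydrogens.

Heavy atoms from the SMILES: 8 C, 1 O.
Implicit hydrogens by atom environment:
  3 × C: 1 H each → 3
  2 × C: 3 H each → 6
  2 × C: 2 H each → 4
  1 × C: no H
  1 × O: 1 H
  Total hydrogens = 14.
Molecular formula: C8H14O

C8H14O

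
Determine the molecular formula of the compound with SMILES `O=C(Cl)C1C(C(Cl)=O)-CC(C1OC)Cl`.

Heavy atoms from the SMILES: 8 C, 3 Cl, 3 O.
Implicit hydrogens by atom environment:
  4 × C: 1 H each → 4
  3 × Cl: no H
  3 × O: no H
  2 × C: no H
  1 × C: 3 H
  1 × C: 2 H
  Total hydrogens = 9.
Molecular formula: C8H9Cl3O3

C8H9Cl3O3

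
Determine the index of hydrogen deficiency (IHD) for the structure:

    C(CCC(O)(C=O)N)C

1

Molecular formula from the SMILES: C6H13NO2.
DoU = (2C + 2 + N − H − X)/2 = (2·6 + 2 + 1 − 13 − 0)/2 = 2/2 = 1.
(Structurally: 0 ring(s) + 1 π bond(s) = 1.)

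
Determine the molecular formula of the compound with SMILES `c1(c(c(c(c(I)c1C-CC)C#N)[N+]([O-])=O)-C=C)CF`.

C13H12FIN2O2

Heavy atoms from the SMILES: 13 C, 1 F, 1 I, 2 N, 2 O.
Implicit hydrogens by atom environment:
  6 × C (aromatic): no H
  4 × C: 2 H each → 8
  1 × C: 3 H
  1 × C: 1 H
  1 × C: no H
  1 × F: no H
  1 × I: no H
  1 × N (charge +1): no H
  1 × N: no H
  1 × O: no H
  1 × O (charge -1): no H
  Total hydrogens = 12.
Molecular formula: C13H12FIN2O2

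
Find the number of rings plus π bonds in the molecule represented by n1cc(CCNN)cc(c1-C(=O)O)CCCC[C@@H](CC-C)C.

5

Molecular formula from the SMILES: C17H29N3O2.
DoU = (2C + 2 + N − H − X)/2 = (2·17 + 2 + 3 − 29 − 0)/2 = 10/2 = 5.
(Structurally: 1 ring(s) + 4 π bond(s) = 5.)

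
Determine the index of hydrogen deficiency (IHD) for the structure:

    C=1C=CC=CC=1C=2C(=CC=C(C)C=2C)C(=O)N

9

Molecular formula from the SMILES: C15H15NO.
DoU = (2C + 2 + N − H − X)/2 = (2·15 + 2 + 1 − 15 − 0)/2 = 18/2 = 9.
(Structurally: 2 ring(s) + 7 π bond(s) = 9.)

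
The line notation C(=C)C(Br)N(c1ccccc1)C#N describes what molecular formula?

Heavy atoms from the SMILES: 1 Br, 10 C, 2 N.
Implicit hydrogens by atom environment:
  5 × C (aromatic): 1 H each → 5
  2 × C: 1 H each → 2
  2 × N: no H
  1 × Br: no H
  1 × C: 2 H
  1 × C (aromatic): no H
  1 × C: no H
  Total hydrogens = 9.
Molecular formula: C10H9BrN2

C10H9BrN2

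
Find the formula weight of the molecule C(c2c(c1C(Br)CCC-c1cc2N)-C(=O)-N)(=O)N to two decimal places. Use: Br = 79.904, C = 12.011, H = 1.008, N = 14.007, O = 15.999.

Molecular formula: C12H14BrN3O2.
M = 1×79.904 + 12×12.011 + 14×1.008 + 3×14.007 + 2×15.999 = 312.17 g/mol.

312.17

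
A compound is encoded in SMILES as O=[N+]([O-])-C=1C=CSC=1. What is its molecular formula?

Heavy atoms from the SMILES: 4 C, 1 N, 2 O, 1 S.
Implicit hydrogens by atom environment:
  3 × C (aromatic): 1 H each → 3
  1 × C (aromatic): no H
  1 × N (charge +1): no H
  1 × O: no H
  1 × O (charge -1): no H
  1 × S (aromatic): no H
  Total hydrogens = 3.
Molecular formula: C4H3NO2S

C4H3NO2S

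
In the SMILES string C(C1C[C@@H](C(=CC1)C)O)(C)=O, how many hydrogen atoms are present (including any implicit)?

14

Hydrogens are implicit in SMILES; fill each atom to its normal valence:
  3 × C: 1 H each → 3
  2 × C: 3 H each → 6
  2 × C: 2 H each → 4
  2 × C: no H
  1 × O: 1 H
  1 × O: no H
  Total hydrogens = 14.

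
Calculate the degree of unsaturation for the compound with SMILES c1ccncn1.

4

Molecular formula from the SMILES: C4H4N2.
DoU = (2C + 2 + N − H − X)/2 = (2·4 + 2 + 2 − 4 − 0)/2 = 8/2 = 4.
(Structurally: 1 ring(s) + 3 π bond(s) = 4.)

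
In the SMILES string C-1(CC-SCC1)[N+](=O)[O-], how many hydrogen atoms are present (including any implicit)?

Hydrogens are implicit in SMILES; fill each atom to its normal valence:
  4 × C: 2 H each → 8
  1 × C: 1 H
  1 × N (charge +1): no H
  1 × O: no H
  1 × O (charge -1): no H
  1 × S: no H
  Total hydrogens = 9.

9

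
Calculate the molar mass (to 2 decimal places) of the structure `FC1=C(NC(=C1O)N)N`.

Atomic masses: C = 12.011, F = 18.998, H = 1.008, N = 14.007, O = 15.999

131.11

Molecular formula: C4H6FN3O.
M = 4×12.011 + 1×18.998 + 6×1.008 + 3×14.007 + 1×15.999 = 131.11 g/mol.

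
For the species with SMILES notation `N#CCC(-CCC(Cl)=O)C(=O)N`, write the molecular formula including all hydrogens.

C7H9ClN2O2

Heavy atoms from the SMILES: 7 C, 1 Cl, 2 N, 2 O.
Implicit hydrogens by atom environment:
  3 × C: 2 H each → 6
  3 × C: no H
  2 × O: no H
  1 × C: 1 H
  1 × Cl: no H
  1 × N: 2 H
  1 × N: no H
  Total hydrogens = 9.
Molecular formula: C7H9ClN2O2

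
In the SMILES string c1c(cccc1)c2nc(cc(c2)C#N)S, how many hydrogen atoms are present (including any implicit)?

Hydrogens are implicit in SMILES; fill each atom to its normal valence:
  7 × C (aromatic): 1 H each → 7
  4 × C (aromatic): no H
  1 × C: no H
  1 × N (aromatic): no H
  1 × N: no H
  1 × S: 1 H
  Total hydrogens = 8.

8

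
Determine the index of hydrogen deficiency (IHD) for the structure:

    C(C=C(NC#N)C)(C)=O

4

Molecular formula from the SMILES: C6H8N2O.
DoU = (2C + 2 + N − H − X)/2 = (2·6 + 2 + 2 − 8 − 0)/2 = 8/2 = 4.
(Structurally: 0 ring(s) + 4 π bond(s) = 4.)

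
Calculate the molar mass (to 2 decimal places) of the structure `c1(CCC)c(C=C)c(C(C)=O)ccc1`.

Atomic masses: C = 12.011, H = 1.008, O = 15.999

Molecular formula: C13H16O.
M = 13×12.011 + 16×1.008 + 1×15.999 = 188.27 g/mol.

188.27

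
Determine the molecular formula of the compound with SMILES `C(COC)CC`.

C5H12O

Heavy atoms from the SMILES: 5 C, 1 O.
Implicit hydrogens by atom environment:
  3 × C: 2 H each → 6
  2 × C: 3 H each → 6
  1 × O: no H
  Total hydrogens = 12.
Molecular formula: C5H12O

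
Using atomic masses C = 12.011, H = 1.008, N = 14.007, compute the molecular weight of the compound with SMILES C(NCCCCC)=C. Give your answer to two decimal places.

Molecular formula: C7H15N.
M = 7×12.011 + 15×1.008 + 1×14.007 = 113.20 g/mol.

113.20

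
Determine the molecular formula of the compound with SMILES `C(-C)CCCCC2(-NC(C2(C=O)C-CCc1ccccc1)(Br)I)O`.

Heavy atoms from the SMILES: 1 Br, 19 C, 1 I, 1 N, 2 O.
Implicit hydrogens by atom environment:
  8 × C: 2 H each → 16
  5 × C (aromatic): 1 H each → 5
  3 × C: no H
  1 × Br: no H
  1 × C: 3 H
  1 × C: 1 H
  1 × C (aromatic): no H
  1 × I: no H
  1 × N: 1 H
  1 × O: 1 H
  1 × O: no H
  Total hydrogens = 27.
Molecular formula: C19H27BrINO2

C19H27BrINO2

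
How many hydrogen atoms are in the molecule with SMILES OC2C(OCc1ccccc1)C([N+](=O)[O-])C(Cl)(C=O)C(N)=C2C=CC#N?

Hydrogens are implicit in SMILES; fill each atom to its normal valence:
  6 × C: 1 H each → 6
  5 × C (aromatic): 1 H each → 5
  4 × C: no H
  3 × O: no H
  1 × C: 2 H
  1 × C (aromatic): no H
  1 × Cl: no H
  1 × N: 2 H
  1 × N (charge +1): no H
  1 × N: no H
  1 × O: 1 H
  1 × O (charge -1): no H
  Total hydrogens = 16.

16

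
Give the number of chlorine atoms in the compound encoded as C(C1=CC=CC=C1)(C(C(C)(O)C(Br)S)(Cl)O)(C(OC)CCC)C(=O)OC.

1

The symbol for chlorine appears 1 time in the SMILES.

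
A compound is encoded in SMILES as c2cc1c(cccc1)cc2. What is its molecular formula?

C10H8

Heavy atoms from the SMILES: 10 C.
Implicit hydrogens by atom environment:
  8 × C (aromatic): 1 H each → 8
  2 × C (aromatic): no H
  Total hydrogens = 8.
Molecular formula: C10H8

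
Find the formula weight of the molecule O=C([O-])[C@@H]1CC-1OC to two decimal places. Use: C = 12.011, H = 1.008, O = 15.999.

Molecular formula: C5H7O3-.
M = 5×12.011 + 7×1.008 + 3×15.999 = 115.11 g/mol.

115.11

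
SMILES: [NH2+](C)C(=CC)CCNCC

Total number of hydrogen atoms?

19

Hydrogens are implicit in SMILES; fill each atom to its normal valence:
  3 × C: 3 H each → 9
  3 × C: 2 H each → 6
  1 × C: 1 H
  1 × C: no H
  1 × N (charge +1): 2 H
  1 × N: 1 H
  Total hydrogens = 19.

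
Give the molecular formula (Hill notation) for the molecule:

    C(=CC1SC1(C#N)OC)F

C6H6FNOS

Heavy atoms from the SMILES: 6 C, 1 F, 1 N, 1 O, 1 S.
Implicit hydrogens by atom environment:
  3 × C: 1 H each → 3
  2 × C: no H
  1 × C: 3 H
  1 × F: no H
  1 × N: no H
  1 × O: no H
  1 × S: no H
  Total hydrogens = 6.
Molecular formula: C6H6FNOS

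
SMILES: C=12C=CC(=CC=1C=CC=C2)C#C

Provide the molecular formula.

Heavy atoms from the SMILES: 12 C.
Implicit hydrogens by atom environment:
  7 × C (aromatic): 1 H each → 7
  3 × C (aromatic): no H
  1 × C: 1 H
  1 × C: no H
  Total hydrogens = 8.
Molecular formula: C12H8

C12H8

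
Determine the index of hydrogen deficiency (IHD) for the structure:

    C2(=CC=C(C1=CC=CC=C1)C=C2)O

Molecular formula from the SMILES: C12H10O.
DoU = (2C + 2 + N − H − X)/2 = (2·12 + 2 + 0 − 10 − 0)/2 = 16/2 = 8.
(Structurally: 2 ring(s) + 6 π bond(s) = 8.)

8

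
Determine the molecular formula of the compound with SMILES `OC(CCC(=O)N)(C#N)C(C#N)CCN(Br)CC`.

Heavy atoms from the SMILES: 1 Br, 11 C, 4 N, 2 O.
Implicit hydrogens by atom environment:
  5 × C: 2 H each → 10
  4 × C: no H
  3 × N: no H
  1 × Br: no H
  1 × C: 3 H
  1 × C: 1 H
  1 × N: 2 H
  1 × O: 1 H
  1 × O: no H
  Total hydrogens = 17.
Molecular formula: C11H17BrN4O2

C11H17BrN4O2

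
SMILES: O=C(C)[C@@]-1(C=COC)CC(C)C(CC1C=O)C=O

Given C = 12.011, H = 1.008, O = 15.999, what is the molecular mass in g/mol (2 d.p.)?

252.31

Molecular formula: C14H20O4.
M = 14×12.011 + 20×1.008 + 4×15.999 = 252.31 g/mol.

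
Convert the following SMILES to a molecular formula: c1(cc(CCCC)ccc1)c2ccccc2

C16H18

Heavy atoms from the SMILES: 16 C.
Implicit hydrogens by atom environment:
  9 × C (aromatic): 1 H each → 9
  3 × C: 2 H each → 6
  3 × C (aromatic): no H
  1 × C: 3 H
  Total hydrogens = 18.
Molecular formula: C16H18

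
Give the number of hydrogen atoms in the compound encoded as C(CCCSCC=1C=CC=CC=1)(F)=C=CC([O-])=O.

Hydrogens are implicit in SMILES; fill each atom to its normal valence:
  5 × C (aromatic): 1 H each → 5
  4 × C: 2 H each → 8
  3 × C: no H
  1 × C: 1 H
  1 × C (aromatic): no H
  1 × F: no H
  1 × O: no H
  1 × O (charge -1): no H
  1 × S: no H
  Total hydrogens = 14.

14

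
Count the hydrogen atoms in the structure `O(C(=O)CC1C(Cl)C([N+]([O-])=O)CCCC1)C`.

Hydrogens are implicit in SMILES; fill each atom to its normal valence:
  5 × C: 2 H each → 10
  3 × C: 1 H each → 3
  3 × O: no H
  1 × C: 3 H
  1 × C: no H
  1 × Cl: no H
  1 × N (charge +1): no H
  1 × O (charge -1): no H
  Total hydrogens = 16.

16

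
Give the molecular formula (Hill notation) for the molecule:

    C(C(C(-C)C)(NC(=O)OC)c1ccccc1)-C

Heavy atoms from the SMILES: 14 C, 1 N, 2 O.
Implicit hydrogens by atom environment:
  5 × C (aromatic): 1 H each → 5
  4 × C: 3 H each → 12
  2 × C: no H
  2 × O: no H
  1 × C: 2 H
  1 × C: 1 H
  1 × C (aromatic): no H
  1 × N: 1 H
  Total hydrogens = 21.
Molecular formula: C14H21NO2

C14H21NO2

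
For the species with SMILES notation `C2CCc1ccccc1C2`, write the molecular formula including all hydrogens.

C10H12

Heavy atoms from the SMILES: 10 C.
Implicit hydrogens by atom environment:
  4 × C: 2 H each → 8
  4 × C (aromatic): 1 H each → 4
  2 × C (aromatic): no H
  Total hydrogens = 12.
Molecular formula: C10H12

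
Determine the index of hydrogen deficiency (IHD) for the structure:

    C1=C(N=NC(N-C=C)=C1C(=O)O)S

Molecular formula from the SMILES: C7H7N3O2S.
DoU = (2C + 2 + N − H − X)/2 = (2·7 + 2 + 3 − 7 − 0)/2 = 12/2 = 6.
(Structurally: 1 ring(s) + 5 π bond(s) = 6.)

6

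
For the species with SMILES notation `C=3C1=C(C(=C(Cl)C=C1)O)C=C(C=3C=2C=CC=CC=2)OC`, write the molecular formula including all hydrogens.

C17H13ClO2

Heavy atoms from the SMILES: 17 C, 1 Cl, 2 O.
Implicit hydrogens by atom environment:
  9 × C (aromatic): 1 H each → 9
  7 × C (aromatic): no H
  1 × C: 3 H
  1 × Cl: no H
  1 × O: 1 H
  1 × O: no H
  Total hydrogens = 13.
Molecular formula: C17H13ClO2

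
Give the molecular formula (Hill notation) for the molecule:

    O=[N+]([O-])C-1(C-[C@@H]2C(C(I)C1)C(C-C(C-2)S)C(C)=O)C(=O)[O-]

Heavy atoms from the SMILES: 13 C, 1 I, 1 N, 5 O, 1 S.
Implicit hydrogens by atom environment:
  5 × C: 1 H each → 5
  4 × C: 2 H each → 8
  3 × C: no H
  3 × O: no H
  2 × O (charge -1): no H
  1 × C: 3 H
  1 × I: no H
  1 × N (charge +1): no H
  1 × S: 1 H
  Total hydrogens = 17.
Net charge -1.
Molecular formula: C13H17INO5S-

C13H17INO5S-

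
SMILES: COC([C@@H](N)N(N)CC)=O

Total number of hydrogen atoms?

13

Hydrogens are implicit in SMILES; fill each atom to its normal valence:
  2 × C: 3 H each → 6
  2 × N: 2 H each → 4
  2 × O: no H
  1 × C: 2 H
  1 × C: 1 H
  1 × C: no H
  1 × N: no H
  Total hydrogens = 13.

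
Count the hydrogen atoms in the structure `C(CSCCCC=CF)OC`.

Hydrogens are implicit in SMILES; fill each atom to its normal valence:
  5 × C: 2 H each → 10
  2 × C: 1 H each → 2
  1 × C: 3 H
  1 × F: no H
  1 × O: no H
  1 × S: no H
  Total hydrogens = 15.

15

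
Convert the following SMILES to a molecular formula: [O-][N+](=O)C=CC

C3H5NO2

Heavy atoms from the SMILES: 3 C, 1 N, 2 O.
Implicit hydrogens by atom environment:
  2 × C: 1 H each → 2
  1 × C: 3 H
  1 × N (charge +1): no H
  1 × O: no H
  1 × O (charge -1): no H
  Total hydrogens = 5.
Molecular formula: C3H5NO2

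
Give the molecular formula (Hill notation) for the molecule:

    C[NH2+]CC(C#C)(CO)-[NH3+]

[C6H14N2O]2+

Heavy atoms from the SMILES: 6 C, 2 N, 1 O.
Implicit hydrogens by atom environment:
  2 × C: 2 H each → 4
  2 × C: no H
  1 × C: 3 H
  1 × C: 1 H
  1 × N (charge +1): 3 H
  1 × N (charge +1): 2 H
  1 × O: 1 H
  Total hydrogens = 14.
Net charge +2.
Molecular formula: [C6H14N2O]2+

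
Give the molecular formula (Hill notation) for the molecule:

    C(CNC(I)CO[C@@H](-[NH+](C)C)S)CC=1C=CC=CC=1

Heavy atoms from the SMILES: 14 C, 1 I, 2 N, 1 O, 1 S.
Implicit hydrogens by atom environment:
  5 × C (aromatic): 1 H each → 5
  4 × C: 2 H each → 8
  2 × C: 3 H each → 6
  2 × C: 1 H each → 2
  1 × C (aromatic): no H
  1 × I: no H
  1 × N: 1 H
  1 × N (charge +1): 1 H
  1 × O: no H
  1 × S: 1 H
  Total hydrogens = 24.
Net charge +1.
Molecular formula: C14H24IN2OS+

C14H24IN2OS+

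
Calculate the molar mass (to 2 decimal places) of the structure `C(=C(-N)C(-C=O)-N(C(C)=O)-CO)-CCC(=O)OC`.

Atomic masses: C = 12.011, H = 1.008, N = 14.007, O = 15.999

258.27

Molecular formula: C11H18N2O5.
M = 11×12.011 + 18×1.008 + 2×14.007 + 5×15.999 = 258.27 g/mol.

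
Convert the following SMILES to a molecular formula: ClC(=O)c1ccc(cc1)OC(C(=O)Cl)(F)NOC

Heavy atoms from the SMILES: 10 C, 2 Cl, 1 F, 1 N, 4 O.
Implicit hydrogens by atom environment:
  4 × C (aromatic): 1 H each → 4
  4 × O: no H
  3 × C: no H
  2 × C (aromatic): no H
  2 × Cl: no H
  1 × C: 3 H
  1 × F: no H
  1 × N: 1 H
  Total hydrogens = 8.
Molecular formula: C10H8Cl2FNO4

C10H8Cl2FNO4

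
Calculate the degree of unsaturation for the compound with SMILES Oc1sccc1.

3

Molecular formula from the SMILES: C4H4OS.
DoU = (2C + 2 + N − H − X)/2 = (2·4 + 2 + 0 − 4 − 0)/2 = 6/2 = 3.
(Structurally: 1 ring(s) + 2 π bond(s) = 3.)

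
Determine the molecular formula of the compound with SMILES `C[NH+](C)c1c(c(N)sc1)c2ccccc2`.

Heavy atoms from the SMILES: 12 C, 2 N, 1 S.
Implicit hydrogens by atom environment:
  6 × C (aromatic): 1 H each → 6
  4 × C (aromatic): no H
  2 × C: 3 H each → 6
  1 × N: 2 H
  1 × N (charge +1): 1 H
  1 × S (aromatic): no H
  Total hydrogens = 15.
Net charge +1.
Molecular formula: C12H15N2S+

C12H15N2S+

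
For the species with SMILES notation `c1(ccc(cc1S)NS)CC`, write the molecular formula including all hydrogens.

C8H11NS2

Heavy atoms from the SMILES: 8 C, 1 N, 2 S.
Implicit hydrogens by atom environment:
  3 × C (aromatic): 1 H each → 3
  3 × C (aromatic): no H
  2 × S: 1 H each → 2
  1 × C: 3 H
  1 × C: 2 H
  1 × N: 1 H
  Total hydrogens = 11.
Molecular formula: C8H11NS2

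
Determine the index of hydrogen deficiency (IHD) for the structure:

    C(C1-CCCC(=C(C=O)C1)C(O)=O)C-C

Molecular formula from the SMILES: C12H18O3.
DoU = (2C + 2 + N − H − X)/2 = (2·12 + 2 + 0 − 18 − 0)/2 = 8/2 = 4.
(Structurally: 1 ring(s) + 3 π bond(s) = 4.)

4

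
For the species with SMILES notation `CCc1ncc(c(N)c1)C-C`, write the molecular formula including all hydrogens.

C9H14N2

Heavy atoms from the SMILES: 9 C, 2 N.
Implicit hydrogens by atom environment:
  3 × C (aromatic): no H
  2 × C: 3 H each → 6
  2 × C: 2 H each → 4
  2 × C (aromatic): 1 H each → 2
  1 × N: 2 H
  1 × N (aromatic): no H
  Total hydrogens = 14.
Molecular formula: C9H14N2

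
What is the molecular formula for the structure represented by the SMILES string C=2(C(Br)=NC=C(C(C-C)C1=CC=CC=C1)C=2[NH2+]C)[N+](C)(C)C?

Heavy atoms from the SMILES: 1 Br, 18 C, 3 N.
Implicit hydrogens by atom environment:
  6 × C (aromatic): 1 H each → 6
  5 × C: 3 H each → 15
  5 × C (aromatic): no H
  1 × Br: no H
  1 × C: 2 H
  1 × C: 1 H
  1 × N (charge +1): 2 H
  1 × N (aromatic): no H
  1 × N (charge +1): no H
  Total hydrogens = 26.
Net charge +2.
Molecular formula: [C18H26BrN3]2+

[C18H26BrN3]2+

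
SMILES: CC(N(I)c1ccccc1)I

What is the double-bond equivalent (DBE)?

4

Molecular formula from the SMILES: C8H9I2N.
DoU = (2C + 2 + N − H − X)/2 = (2·8 + 2 + 1 − 9 − 2)/2 = 8/2 = 4.
(Structurally: 1 ring(s) + 3 π bond(s) = 4.)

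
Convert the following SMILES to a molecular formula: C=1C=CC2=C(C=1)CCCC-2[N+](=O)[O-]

C10H11NO2

Heavy atoms from the SMILES: 10 C, 1 N, 2 O.
Implicit hydrogens by atom environment:
  4 × C (aromatic): 1 H each → 4
  3 × C: 2 H each → 6
  2 × C (aromatic): no H
  1 × C: 1 H
  1 × N (charge +1): no H
  1 × O: no H
  1 × O (charge -1): no H
  Total hydrogens = 11.
Molecular formula: C10H11NO2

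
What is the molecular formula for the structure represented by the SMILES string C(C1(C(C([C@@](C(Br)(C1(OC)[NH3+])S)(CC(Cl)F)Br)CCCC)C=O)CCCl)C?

C18H31Br2Cl2FNO2S+

Heavy atoms from the SMILES: 2 Br, 18 C, 2 Cl, 1 F, 1 N, 2 O, 1 S.
Implicit hydrogens by atom environment:
  7 × C: 2 H each → 14
  4 × C: 1 H each → 4
  4 × C: no H
  3 × C: 3 H each → 9
  2 × Br: no H
  2 × Cl: no H
  2 × O: no H
  1 × F: no H
  1 × N (charge +1): 3 H
  1 × S: 1 H
  Total hydrogens = 31.
Net charge +1.
Molecular formula: C18H31Br2Cl2FNO2S+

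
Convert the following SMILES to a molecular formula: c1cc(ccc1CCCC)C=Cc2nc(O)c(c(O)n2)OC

Heavy atoms from the SMILES: 17 C, 2 N, 3 O.
Implicit hydrogens by atom environment:
  6 × C (aromatic): no H
  4 × C (aromatic): 1 H each → 4
  3 × C: 2 H each → 6
  2 × C: 3 H each → 6
  2 × C: 1 H each → 2
  2 × N (aromatic): no H
  2 × O: 1 H each → 2
  1 × O: no H
  Total hydrogens = 20.
Molecular formula: C17H20N2O3

C17H20N2O3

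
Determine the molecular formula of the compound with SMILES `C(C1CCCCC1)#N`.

C7H11N

Heavy atoms from the SMILES: 7 C, 1 N.
Implicit hydrogens by atom environment:
  5 × C: 2 H each → 10
  1 × C: 1 H
  1 × C: no H
  1 × N: no H
  Total hydrogens = 11.
Molecular formula: C7H11N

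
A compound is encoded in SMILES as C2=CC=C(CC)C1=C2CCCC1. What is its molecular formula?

C12H16

Heavy atoms from the SMILES: 12 C.
Implicit hydrogens by atom environment:
  5 × C: 2 H each → 10
  3 × C (aromatic): 1 H each → 3
  3 × C (aromatic): no H
  1 × C: 3 H
  Total hydrogens = 16.
Molecular formula: C12H16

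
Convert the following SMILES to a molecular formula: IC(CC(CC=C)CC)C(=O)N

Heavy atoms from the SMILES: 9 C, 1 I, 1 N, 1 O.
Implicit hydrogens by atom environment:
  4 × C: 2 H each → 8
  3 × C: 1 H each → 3
  1 × C: 3 H
  1 × C: no H
  1 × I: no H
  1 × N: 2 H
  1 × O: no H
  Total hydrogens = 16.
Molecular formula: C9H16INO

C9H16INO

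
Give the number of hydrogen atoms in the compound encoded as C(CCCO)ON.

11

Hydrogens are implicit in SMILES; fill each atom to its normal valence:
  4 × C: 2 H each → 8
  1 × N: 2 H
  1 × O: 1 H
  1 × O: no H
  Total hydrogens = 11.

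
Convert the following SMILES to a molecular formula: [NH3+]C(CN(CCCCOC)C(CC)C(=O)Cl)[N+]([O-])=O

Heavy atoms from the SMILES: 11 C, 1 Cl, 3 N, 4 O.
Implicit hydrogens by atom environment:
  6 × C: 2 H each → 12
  3 × O: no H
  2 × C: 3 H each → 6
  2 × C: 1 H each → 2
  1 × C: no H
  1 × Cl: no H
  1 × N (charge +1): 3 H
  1 × N: no H
  1 × N (charge +1): no H
  1 × O (charge -1): no H
  Total hydrogens = 23.
Net charge +1.
Molecular formula: C11H23ClN3O4+

C11H23ClN3O4+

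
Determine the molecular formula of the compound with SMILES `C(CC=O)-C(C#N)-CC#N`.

C7H8N2O

Heavy atoms from the SMILES: 7 C, 2 N, 1 O.
Implicit hydrogens by atom environment:
  3 × C: 2 H each → 6
  2 × C: 1 H each → 2
  2 × C: no H
  2 × N: no H
  1 × O: no H
  Total hydrogens = 8.
Molecular formula: C7H8N2O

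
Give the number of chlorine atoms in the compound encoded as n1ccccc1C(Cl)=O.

1

The symbol for chlorine appears 1 time in the SMILES.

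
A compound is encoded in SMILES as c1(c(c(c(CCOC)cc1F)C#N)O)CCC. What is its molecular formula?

Heavy atoms from the SMILES: 13 C, 1 F, 1 N, 2 O.
Implicit hydrogens by atom environment:
  5 × C (aromatic): no H
  4 × C: 2 H each → 8
  2 × C: 3 H each → 6
  1 × C (aromatic): 1 H
  1 × C: no H
  1 × F: no H
  1 × N: no H
  1 × O: 1 H
  1 × O: no H
  Total hydrogens = 16.
Molecular formula: C13H16FNO2

C13H16FNO2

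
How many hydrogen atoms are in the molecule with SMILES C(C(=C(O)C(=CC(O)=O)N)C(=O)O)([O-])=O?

Hydrogens are implicit in SMILES; fill each atom to its normal valence:
  6 × C: no H
  3 × O: 1 H each → 3
  3 × O: no H
  1 × C: 1 H
  1 × N: 2 H
  1 × O (charge -1): no H
  Total hydrogens = 6.

6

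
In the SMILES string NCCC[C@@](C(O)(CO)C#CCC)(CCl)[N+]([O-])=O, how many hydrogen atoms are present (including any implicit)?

19

Hydrogens are implicit in SMILES; fill each atom to its normal valence:
  6 × C: 2 H each → 12
  4 × C: no H
  2 × O: 1 H each → 2
  1 × C: 3 H
  1 × Cl: no H
  1 × N: 2 H
  1 × N (charge +1): no H
  1 × O: no H
  1 × O (charge -1): no H
  Total hydrogens = 19.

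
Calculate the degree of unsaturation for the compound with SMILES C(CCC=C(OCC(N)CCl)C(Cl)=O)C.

2

Molecular formula from the SMILES: C10H17Cl2NO2.
DoU = (2C + 2 + N − H − X)/2 = (2·10 + 2 + 1 − 17 − 2)/2 = 4/2 = 2.
(Structurally: 0 ring(s) + 2 π bond(s) = 2.)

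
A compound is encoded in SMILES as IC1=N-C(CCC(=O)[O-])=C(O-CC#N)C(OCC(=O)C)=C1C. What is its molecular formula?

C14H14IN2O5-

Heavy atoms from the SMILES: 14 C, 1 I, 2 N, 5 O.
Implicit hydrogens by atom environment:
  5 × C (aromatic): no H
  4 × C: 2 H each → 8
  4 × O: no H
  3 × C: no H
  2 × C: 3 H each → 6
  1 × I: no H
  1 × N (aromatic): no H
  1 × N: no H
  1 × O (charge -1): no H
  Total hydrogens = 14.
Net charge -1.
Molecular formula: C14H14IN2O5-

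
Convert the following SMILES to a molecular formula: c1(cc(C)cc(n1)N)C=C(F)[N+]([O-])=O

Heavy atoms from the SMILES: 8 C, 1 F, 3 N, 2 O.
Implicit hydrogens by atom environment:
  3 × C (aromatic): no H
  2 × C (aromatic): 1 H each → 2
  1 × C: 3 H
  1 × C: 1 H
  1 × C: no H
  1 × F: no H
  1 × N: 2 H
  1 × N (aromatic): no H
  1 × N (charge +1): no H
  1 × O: no H
  1 × O (charge -1): no H
  Total hydrogens = 8.
Molecular formula: C8H8FN3O2

C8H8FN3O2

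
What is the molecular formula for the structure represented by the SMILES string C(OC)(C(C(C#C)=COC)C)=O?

Heavy atoms from the SMILES: 9 C, 3 O.
Implicit hydrogens by atom environment:
  3 × C: 3 H each → 9
  3 × C: 1 H each → 3
  3 × C: no H
  3 × O: no H
  Total hydrogens = 12.
Molecular formula: C9H12O3

C9H12O3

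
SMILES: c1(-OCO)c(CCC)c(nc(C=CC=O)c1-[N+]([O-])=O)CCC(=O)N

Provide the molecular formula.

C15H19N3O6

Heavy atoms from the SMILES: 15 C, 3 N, 6 O.
Implicit hydrogens by atom environment:
  5 × C: 2 H each → 10
  5 × C (aromatic): no H
  4 × O: no H
  3 × C: 1 H each → 3
  1 × C: 3 H
  1 × C: no H
  1 × N: 2 H
  1 × N (aromatic): no H
  1 × N (charge +1): no H
  1 × O: 1 H
  1 × O (charge -1): no H
  Total hydrogens = 19.
Molecular formula: C15H19N3O6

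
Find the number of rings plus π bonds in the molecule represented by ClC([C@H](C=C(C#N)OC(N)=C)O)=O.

5

Molecular formula from the SMILES: C7H7ClN2O3.
DoU = (2C + 2 + N − H − X)/2 = (2·7 + 2 + 2 − 7 − 1)/2 = 10/2 = 5.
(Structurally: 0 ring(s) + 5 π bond(s) = 5.)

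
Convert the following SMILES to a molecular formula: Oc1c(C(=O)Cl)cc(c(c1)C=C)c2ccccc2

Heavy atoms from the SMILES: 15 C, 1 Cl, 2 O.
Implicit hydrogens by atom environment:
  7 × C (aromatic): 1 H each → 7
  5 × C (aromatic): no H
  1 × C: 2 H
  1 × C: 1 H
  1 × C: no H
  1 × Cl: no H
  1 × O: 1 H
  1 × O: no H
  Total hydrogens = 11.
Molecular formula: C15H11ClO2

C15H11ClO2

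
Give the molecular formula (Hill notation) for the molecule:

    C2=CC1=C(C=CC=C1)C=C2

C10H8

Heavy atoms from the SMILES: 10 C.
Implicit hydrogens by atom environment:
  8 × C (aromatic): 1 H each → 8
  2 × C (aromatic): no H
  Total hydrogens = 8.
Molecular formula: C10H8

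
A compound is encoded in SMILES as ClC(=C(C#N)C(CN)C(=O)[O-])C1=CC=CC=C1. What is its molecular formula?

C12H10ClN2O2-

Heavy atoms from the SMILES: 12 C, 1 Cl, 2 N, 2 O.
Implicit hydrogens by atom environment:
  5 × C (aromatic): 1 H each → 5
  4 × C: no H
  1 × C: 2 H
  1 × C: 1 H
  1 × C (aromatic): no H
  1 × Cl: no H
  1 × N: 2 H
  1 × N: no H
  1 × O: no H
  1 × O (charge -1): no H
  Total hydrogens = 10.
Net charge -1.
Molecular formula: C12H10ClN2O2-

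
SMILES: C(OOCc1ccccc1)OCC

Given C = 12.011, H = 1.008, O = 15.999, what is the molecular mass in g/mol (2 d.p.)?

182.22

Molecular formula: C10H14O3.
M = 10×12.011 + 14×1.008 + 3×15.999 = 182.22 g/mol.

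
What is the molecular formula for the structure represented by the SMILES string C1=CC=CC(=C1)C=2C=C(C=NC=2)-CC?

C13H13N

Heavy atoms from the SMILES: 13 C, 1 N.
Implicit hydrogens by atom environment:
  8 × C (aromatic): 1 H each → 8
  3 × C (aromatic): no H
  1 × C: 3 H
  1 × C: 2 H
  1 × N (aromatic): no H
  Total hydrogens = 13.
Molecular formula: C13H13N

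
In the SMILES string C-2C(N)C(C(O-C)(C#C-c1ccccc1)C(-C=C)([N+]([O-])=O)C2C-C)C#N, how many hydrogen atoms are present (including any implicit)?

Hydrogens are implicit in SMILES; fill each atom to its normal valence:
  5 × C (aromatic): 1 H each → 5
  5 × C: no H
  4 × C: 1 H each → 4
  3 × C: 2 H each → 6
  2 × C: 3 H each → 6
  2 × O: no H
  1 × C (aromatic): no H
  1 × N: 2 H
  1 × N (charge +1): no H
  1 × N: no H
  1 × O (charge -1): no H
  Total hydrogens = 23.

23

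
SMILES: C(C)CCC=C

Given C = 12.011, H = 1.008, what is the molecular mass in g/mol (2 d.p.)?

84.16

Molecular formula: C6H12.
M = 6×12.011 + 12×1.008 = 84.16 g/mol.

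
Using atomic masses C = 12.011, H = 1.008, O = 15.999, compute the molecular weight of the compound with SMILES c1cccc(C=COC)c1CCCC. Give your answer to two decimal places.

Molecular formula: C13H18O.
M = 13×12.011 + 18×1.008 + 1×15.999 = 190.29 g/mol.

190.29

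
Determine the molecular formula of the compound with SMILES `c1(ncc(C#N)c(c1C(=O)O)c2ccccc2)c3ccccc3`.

C19H12N2O2

Heavy atoms from the SMILES: 19 C, 2 N, 2 O.
Implicit hydrogens by atom environment:
  11 × C (aromatic): 1 H each → 11
  6 × C (aromatic): no H
  2 × C: no H
  1 × N (aromatic): no H
  1 × N: no H
  1 × O: 1 H
  1 × O: no H
  Total hydrogens = 12.
Molecular formula: C19H12N2O2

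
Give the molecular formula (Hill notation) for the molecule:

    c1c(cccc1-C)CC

Heavy atoms from the SMILES: 9 C.
Implicit hydrogens by atom environment:
  4 × C (aromatic): 1 H each → 4
  2 × C: 3 H each → 6
  2 × C (aromatic): no H
  1 × C: 2 H
  Total hydrogens = 12.
Molecular formula: C9H12

C9H12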